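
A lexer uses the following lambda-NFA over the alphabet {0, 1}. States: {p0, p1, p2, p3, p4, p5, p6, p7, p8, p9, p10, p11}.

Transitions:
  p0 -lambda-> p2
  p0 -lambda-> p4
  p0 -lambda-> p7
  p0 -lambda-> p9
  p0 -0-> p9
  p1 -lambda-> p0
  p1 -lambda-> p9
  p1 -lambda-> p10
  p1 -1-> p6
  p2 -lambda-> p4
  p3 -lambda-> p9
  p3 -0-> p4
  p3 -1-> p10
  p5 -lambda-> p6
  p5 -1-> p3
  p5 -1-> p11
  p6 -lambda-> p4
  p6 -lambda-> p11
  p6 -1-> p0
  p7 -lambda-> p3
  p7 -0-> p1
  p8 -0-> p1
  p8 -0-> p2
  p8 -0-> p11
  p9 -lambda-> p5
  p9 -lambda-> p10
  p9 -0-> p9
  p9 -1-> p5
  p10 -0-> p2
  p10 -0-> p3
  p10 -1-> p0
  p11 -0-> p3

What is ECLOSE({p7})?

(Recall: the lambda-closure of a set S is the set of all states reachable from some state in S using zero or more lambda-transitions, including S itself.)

Start with {p7}.
From p7 via lambda: add p3.
From p3 via lambda: add p9.
From p9 via lambda: add p5, p10.
From p5 via lambda: add p6.
From p6 via lambda: add p4, p11.
No new states can be added; the closed set is {p3, p4, p5, p6, p7, p9, p10, p11}.

{p3, p4, p5, p6, p7, p9, p10, p11}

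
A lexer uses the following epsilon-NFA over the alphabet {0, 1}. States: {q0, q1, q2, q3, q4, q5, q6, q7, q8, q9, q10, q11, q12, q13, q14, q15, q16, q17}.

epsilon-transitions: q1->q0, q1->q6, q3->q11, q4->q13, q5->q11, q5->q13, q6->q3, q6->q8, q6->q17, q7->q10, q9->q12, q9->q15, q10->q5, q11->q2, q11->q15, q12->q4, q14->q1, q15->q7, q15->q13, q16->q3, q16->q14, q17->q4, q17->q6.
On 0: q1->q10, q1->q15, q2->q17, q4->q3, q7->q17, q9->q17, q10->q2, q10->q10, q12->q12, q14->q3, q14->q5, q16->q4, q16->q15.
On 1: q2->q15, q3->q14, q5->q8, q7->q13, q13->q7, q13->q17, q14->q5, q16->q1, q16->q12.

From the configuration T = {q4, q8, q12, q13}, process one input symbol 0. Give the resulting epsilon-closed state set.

{q2, q3, q4, q5, q7, q10, q11, q12, q13, q15}

q4 on 0 → {q3}.
q12 on 0 → {q12}.
No 0-transition from q8, q13.
Union after reading 0: {q3, q12}.
Now take the epsilon-closure:
From q3 via epsilon: add q11.
From q12 via epsilon: add q4.
From q4 via epsilon: add q13.
From q11 via epsilon: add q2, q15.
From q15 via epsilon: add q7.
From q7 via epsilon: add q10.
From q10 via epsilon: add q5.
No new states can be added; the closed set is {q2, q3, q4, q5, q7, q10, q11, q12, q13, q15}.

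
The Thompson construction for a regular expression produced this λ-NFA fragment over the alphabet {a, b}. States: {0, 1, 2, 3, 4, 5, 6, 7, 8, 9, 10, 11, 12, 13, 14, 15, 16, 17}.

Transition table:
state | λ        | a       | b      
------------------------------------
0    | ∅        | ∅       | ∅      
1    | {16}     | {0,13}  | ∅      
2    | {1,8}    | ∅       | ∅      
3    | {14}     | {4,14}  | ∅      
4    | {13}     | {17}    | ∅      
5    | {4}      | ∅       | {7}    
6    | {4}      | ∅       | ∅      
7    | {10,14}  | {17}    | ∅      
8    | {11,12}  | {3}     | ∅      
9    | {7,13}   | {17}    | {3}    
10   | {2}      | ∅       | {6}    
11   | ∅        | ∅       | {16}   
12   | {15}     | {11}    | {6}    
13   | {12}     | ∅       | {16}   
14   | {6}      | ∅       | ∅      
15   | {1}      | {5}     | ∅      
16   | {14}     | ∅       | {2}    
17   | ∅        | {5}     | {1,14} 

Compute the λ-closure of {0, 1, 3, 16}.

{0, 1, 3, 4, 6, 12, 13, 14, 15, 16}

Start with {0, 1, 3, 16}.
From 3 via λ: add 14.
From 14 via λ: add 6.
From 6 via λ: add 4.
From 4 via λ: add 13.
From 13 via λ: add 12.
From 12 via λ: add 15.
No new states can be added; the closed set is {0, 1, 3, 4, 6, 12, 13, 14, 15, 16}.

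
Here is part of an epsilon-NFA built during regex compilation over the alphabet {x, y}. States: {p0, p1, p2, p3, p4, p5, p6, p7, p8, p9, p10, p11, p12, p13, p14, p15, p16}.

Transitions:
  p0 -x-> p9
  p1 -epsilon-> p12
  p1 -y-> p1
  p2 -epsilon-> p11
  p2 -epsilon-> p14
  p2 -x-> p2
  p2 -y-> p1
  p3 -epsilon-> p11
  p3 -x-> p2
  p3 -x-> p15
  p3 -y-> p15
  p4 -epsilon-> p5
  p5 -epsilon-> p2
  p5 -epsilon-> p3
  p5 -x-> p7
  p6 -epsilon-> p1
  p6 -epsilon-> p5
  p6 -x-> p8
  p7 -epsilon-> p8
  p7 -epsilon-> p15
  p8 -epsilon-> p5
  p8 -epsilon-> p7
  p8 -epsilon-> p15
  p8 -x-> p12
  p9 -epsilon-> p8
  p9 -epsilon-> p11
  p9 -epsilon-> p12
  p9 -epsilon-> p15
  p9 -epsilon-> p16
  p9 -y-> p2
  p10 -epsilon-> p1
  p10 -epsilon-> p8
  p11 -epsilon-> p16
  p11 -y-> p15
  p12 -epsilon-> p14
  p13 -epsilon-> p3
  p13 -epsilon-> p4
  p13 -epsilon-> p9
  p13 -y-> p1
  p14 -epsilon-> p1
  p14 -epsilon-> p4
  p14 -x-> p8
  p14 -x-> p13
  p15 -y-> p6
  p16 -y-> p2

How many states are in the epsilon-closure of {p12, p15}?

Start with {p12, p15}.
From p12 via epsilon: add p14.
From p14 via epsilon: add p1, p4.
From p4 via epsilon: add p5.
From p5 via epsilon: add p2, p3.
From p2 via epsilon: add p11.
From p11 via epsilon: add p16.
epsilon-closure = {p1, p2, p3, p4, p5, p11, p12, p14, p15, p16}, which has 10 states.

10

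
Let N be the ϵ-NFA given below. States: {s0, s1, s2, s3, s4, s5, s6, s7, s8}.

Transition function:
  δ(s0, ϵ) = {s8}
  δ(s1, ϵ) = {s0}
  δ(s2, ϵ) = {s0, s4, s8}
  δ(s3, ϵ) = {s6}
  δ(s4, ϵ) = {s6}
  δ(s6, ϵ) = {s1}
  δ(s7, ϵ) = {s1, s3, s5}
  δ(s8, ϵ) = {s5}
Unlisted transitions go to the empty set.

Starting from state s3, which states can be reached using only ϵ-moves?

Start with {s3}.
From s3 via ϵ: add s6.
From s6 via ϵ: add s1.
From s1 via ϵ: add s0.
From s0 via ϵ: add s8.
From s8 via ϵ: add s5.
No new states can be added; the closed set is {s0, s1, s3, s5, s6, s8}.

{s0, s1, s3, s5, s6, s8}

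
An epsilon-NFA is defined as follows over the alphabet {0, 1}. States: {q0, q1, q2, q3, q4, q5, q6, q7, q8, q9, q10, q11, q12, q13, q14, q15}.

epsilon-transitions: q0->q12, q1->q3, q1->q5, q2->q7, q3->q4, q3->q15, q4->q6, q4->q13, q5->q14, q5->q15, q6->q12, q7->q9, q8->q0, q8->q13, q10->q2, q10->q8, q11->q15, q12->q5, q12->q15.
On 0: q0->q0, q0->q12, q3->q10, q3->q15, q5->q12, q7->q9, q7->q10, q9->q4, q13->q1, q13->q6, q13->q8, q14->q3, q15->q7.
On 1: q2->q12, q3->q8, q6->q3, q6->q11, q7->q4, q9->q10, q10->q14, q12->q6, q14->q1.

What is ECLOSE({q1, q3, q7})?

{q1, q3, q4, q5, q6, q7, q9, q12, q13, q14, q15}

Start with {q1, q3, q7}.
From q1 via epsilon: add q5.
From q3 via epsilon: add q4, q15.
From q7 via epsilon: add q9.
From q4 via epsilon: add q6, q13.
From q5 via epsilon: add q14.
From q6 via epsilon: add q12.
No new states can be added; the closed set is {q1, q3, q4, q5, q6, q7, q9, q12, q13, q14, q15}.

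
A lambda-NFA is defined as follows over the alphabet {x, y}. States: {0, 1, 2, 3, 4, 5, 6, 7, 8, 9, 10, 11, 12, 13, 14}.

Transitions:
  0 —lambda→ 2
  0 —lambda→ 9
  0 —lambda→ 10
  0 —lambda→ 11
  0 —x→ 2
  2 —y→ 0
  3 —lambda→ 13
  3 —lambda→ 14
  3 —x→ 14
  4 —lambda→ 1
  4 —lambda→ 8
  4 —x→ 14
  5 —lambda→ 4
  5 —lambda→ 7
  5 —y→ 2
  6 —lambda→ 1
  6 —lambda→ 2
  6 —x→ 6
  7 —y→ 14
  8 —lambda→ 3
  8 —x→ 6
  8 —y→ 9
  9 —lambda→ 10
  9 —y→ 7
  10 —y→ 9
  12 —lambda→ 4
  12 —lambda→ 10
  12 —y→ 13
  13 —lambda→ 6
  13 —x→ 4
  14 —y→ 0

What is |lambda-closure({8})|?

7

Start with {8}.
From 8 via lambda: add 3.
From 3 via lambda: add 13, 14.
From 13 via lambda: add 6.
From 6 via lambda: add 1, 2.
lambda-closure = {1, 2, 3, 6, 8, 13, 14}, which has 7 states.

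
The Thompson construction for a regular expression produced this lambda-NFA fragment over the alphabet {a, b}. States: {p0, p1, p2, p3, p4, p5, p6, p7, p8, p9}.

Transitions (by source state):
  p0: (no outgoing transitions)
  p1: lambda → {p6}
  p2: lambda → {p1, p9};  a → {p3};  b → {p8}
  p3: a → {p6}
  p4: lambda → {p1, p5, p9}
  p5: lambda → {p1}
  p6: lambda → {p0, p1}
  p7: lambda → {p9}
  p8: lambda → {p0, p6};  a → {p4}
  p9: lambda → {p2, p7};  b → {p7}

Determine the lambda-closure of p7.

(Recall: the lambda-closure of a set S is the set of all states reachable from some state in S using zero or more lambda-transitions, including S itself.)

Start with {p7}.
From p7 via lambda: add p9.
From p9 via lambda: add p2.
From p2 via lambda: add p1.
From p1 via lambda: add p6.
From p6 via lambda: add p0.
No new states can be added; the closed set is {p0, p1, p2, p6, p7, p9}.

{p0, p1, p2, p6, p7, p9}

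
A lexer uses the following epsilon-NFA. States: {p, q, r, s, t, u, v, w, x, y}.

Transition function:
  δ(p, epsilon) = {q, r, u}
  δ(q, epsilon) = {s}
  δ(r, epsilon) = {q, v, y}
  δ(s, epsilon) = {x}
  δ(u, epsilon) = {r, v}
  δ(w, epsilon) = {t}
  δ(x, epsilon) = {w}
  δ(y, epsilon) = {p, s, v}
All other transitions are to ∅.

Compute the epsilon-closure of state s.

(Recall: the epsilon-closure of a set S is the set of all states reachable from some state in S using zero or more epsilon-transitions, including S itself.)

Start with {s}.
From s via epsilon: add x.
From x via epsilon: add w.
From w via epsilon: add t.
No new states can be added; the closed set is {s, t, w, x}.

{s, t, w, x}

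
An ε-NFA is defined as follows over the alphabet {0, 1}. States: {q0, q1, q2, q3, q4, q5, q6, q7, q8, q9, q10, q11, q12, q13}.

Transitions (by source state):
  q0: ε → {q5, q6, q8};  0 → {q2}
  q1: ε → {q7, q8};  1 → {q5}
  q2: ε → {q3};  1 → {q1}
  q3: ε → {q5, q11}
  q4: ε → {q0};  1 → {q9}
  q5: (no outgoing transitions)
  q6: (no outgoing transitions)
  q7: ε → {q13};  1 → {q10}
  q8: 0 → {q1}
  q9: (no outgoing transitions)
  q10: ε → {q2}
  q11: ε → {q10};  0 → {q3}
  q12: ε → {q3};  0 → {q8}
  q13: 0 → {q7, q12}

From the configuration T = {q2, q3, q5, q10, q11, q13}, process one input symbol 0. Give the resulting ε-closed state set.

q11 on 0 → {q3}.
q13 on 0 → {q7, q12}.
No 0-transition from q2, q3, q5, q10.
Union after reading 0: {q3, q7, q12}.
Now take the ε-closure:
From q3 via ε: add q5, q11.
From q7 via ε: add q13.
From q11 via ε: add q10.
From q10 via ε: add q2.
No new states can be added; the closed set is {q2, q3, q5, q7, q10, q11, q12, q13}.

{q2, q3, q5, q7, q10, q11, q12, q13}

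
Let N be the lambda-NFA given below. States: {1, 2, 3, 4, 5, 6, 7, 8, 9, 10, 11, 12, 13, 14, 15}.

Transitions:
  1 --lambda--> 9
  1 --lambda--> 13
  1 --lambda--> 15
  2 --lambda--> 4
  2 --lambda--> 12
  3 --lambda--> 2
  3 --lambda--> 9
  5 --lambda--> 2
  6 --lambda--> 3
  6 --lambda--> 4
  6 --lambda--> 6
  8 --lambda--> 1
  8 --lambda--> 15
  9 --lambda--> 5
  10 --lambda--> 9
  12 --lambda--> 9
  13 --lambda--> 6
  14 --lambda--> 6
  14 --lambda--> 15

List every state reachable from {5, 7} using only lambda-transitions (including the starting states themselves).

Start with {5, 7}.
From 5 via lambda: add 2.
From 2 via lambda: add 4, 12.
From 12 via lambda: add 9.
No new states can be added; the closed set is {2, 4, 5, 7, 9, 12}.

{2, 4, 5, 7, 9, 12}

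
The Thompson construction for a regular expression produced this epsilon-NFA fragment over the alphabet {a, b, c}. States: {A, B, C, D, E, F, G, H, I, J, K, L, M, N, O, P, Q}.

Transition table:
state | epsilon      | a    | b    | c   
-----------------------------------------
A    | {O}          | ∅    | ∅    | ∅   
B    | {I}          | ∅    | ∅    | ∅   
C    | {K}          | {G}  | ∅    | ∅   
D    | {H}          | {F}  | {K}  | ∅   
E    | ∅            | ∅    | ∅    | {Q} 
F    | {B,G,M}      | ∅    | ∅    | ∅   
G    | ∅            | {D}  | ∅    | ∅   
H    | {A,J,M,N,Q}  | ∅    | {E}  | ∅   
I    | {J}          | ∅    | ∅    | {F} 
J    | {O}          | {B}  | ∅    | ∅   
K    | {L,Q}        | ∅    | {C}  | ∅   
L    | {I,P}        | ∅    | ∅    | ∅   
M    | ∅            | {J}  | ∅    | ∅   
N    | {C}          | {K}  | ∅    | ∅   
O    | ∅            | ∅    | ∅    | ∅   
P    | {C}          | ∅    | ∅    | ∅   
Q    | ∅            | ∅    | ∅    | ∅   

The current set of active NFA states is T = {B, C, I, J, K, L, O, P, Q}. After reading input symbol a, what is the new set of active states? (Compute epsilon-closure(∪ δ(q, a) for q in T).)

C on a → {G}.
J on a → {B}.
No a-transition from B, I, K, L, O, P, Q.
Union after reading a: {B, G}.
Now take the epsilon-closure:
From B via epsilon: add I.
From I via epsilon: add J.
From J via epsilon: add O.
No new states can be added; the closed set is {B, G, I, J, O}.

{B, G, I, J, O}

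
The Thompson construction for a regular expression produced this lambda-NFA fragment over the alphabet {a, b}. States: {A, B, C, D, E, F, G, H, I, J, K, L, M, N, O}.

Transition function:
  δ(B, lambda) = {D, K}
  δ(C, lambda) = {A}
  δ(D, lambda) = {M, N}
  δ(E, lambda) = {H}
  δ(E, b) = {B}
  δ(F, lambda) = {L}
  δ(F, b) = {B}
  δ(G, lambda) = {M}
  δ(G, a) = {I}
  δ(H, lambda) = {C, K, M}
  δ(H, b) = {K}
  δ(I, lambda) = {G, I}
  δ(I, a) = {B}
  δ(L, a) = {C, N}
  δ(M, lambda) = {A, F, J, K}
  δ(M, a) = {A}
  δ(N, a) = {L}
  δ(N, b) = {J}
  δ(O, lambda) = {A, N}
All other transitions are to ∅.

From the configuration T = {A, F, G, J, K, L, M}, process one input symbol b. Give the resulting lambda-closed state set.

F on b → {B}.
No b-transition from A, G, J, K, L, M.
Union after reading b: {B}.
Now take the lambda-closure:
From B via lambda: add D, K.
From D via lambda: add M, N.
From M via lambda: add A, F, J.
From F via lambda: add L.
No new states can be added; the closed set is {A, B, D, F, J, K, L, M, N}.

{A, B, D, F, J, K, L, M, N}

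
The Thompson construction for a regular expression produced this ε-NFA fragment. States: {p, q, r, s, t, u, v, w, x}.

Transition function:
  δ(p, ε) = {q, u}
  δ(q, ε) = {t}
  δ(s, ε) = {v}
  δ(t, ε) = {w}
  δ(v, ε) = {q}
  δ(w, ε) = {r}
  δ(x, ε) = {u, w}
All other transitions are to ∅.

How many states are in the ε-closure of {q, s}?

6

Start with {q, s}.
From q via ε: add t.
From s via ε: add v.
From t via ε: add w.
From w via ε: add r.
ε-closure = {q, r, s, t, v, w}, which has 6 states.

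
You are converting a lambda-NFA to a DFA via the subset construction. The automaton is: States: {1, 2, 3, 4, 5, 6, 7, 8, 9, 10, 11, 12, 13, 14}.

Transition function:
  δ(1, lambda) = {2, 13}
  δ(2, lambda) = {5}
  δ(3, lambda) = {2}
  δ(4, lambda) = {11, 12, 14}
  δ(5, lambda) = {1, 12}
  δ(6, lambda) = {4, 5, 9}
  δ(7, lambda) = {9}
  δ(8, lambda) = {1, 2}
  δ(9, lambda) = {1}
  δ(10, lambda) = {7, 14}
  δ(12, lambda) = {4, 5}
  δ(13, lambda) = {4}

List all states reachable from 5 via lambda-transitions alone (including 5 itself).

Start with {5}.
From 5 via lambda: add 1, 12.
From 1 via lambda: add 2, 13.
From 12 via lambda: add 4.
From 4 via lambda: add 11, 14.
No new states can be added; the closed set is {1, 2, 4, 5, 11, 12, 13, 14}.

{1, 2, 4, 5, 11, 12, 13, 14}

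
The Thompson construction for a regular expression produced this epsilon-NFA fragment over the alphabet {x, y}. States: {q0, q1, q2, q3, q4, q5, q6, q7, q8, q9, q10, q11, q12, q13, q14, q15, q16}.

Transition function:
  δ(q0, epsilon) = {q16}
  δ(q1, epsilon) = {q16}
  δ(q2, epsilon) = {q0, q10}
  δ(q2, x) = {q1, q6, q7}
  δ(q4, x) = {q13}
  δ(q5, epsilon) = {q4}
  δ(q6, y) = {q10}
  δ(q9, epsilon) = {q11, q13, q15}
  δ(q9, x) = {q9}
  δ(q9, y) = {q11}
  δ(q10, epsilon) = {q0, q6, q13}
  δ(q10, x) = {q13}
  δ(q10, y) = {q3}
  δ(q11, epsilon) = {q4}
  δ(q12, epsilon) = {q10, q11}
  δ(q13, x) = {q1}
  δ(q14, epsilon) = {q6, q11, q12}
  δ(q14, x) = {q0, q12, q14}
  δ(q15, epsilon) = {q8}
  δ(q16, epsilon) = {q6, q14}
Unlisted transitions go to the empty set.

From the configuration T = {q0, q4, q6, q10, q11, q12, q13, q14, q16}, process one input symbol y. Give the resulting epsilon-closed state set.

{q0, q3, q4, q6, q10, q11, q12, q13, q14, q16}

q6 on y → {q10}.
q10 on y → {q3}.
No y-transition from q0, q4, q11, q12, q13, q14, q16.
Union after reading y: {q3, q10}.
Now take the epsilon-closure:
From q10 via epsilon: add q0, q6, q13.
From q0 via epsilon: add q16.
From q16 via epsilon: add q14.
From q14 via epsilon: add q11, q12.
From q11 via epsilon: add q4.
No new states can be added; the closed set is {q0, q3, q4, q6, q10, q11, q12, q13, q14, q16}.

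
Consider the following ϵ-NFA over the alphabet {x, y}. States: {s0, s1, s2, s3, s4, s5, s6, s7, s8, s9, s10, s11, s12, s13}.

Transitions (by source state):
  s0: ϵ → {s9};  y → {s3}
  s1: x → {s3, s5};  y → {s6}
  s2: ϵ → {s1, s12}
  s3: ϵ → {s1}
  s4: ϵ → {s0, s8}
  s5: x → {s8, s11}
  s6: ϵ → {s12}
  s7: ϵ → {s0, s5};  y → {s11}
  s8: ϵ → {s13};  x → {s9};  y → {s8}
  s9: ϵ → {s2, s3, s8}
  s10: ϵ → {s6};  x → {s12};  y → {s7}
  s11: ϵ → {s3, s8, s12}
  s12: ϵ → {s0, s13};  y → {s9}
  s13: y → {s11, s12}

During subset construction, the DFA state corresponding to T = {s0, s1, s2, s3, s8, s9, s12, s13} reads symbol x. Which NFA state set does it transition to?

s1 on x → {s3, s5}.
s8 on x → {s9}.
No x-transition from s0, s2, s3, s9, s12, s13.
Union after reading x: {s3, s5, s9}.
Now take the ϵ-closure:
From s3 via ϵ: add s1.
From s9 via ϵ: add s2, s8.
From s2 via ϵ: add s12.
From s8 via ϵ: add s13.
From s12 via ϵ: add s0.
No new states can be added; the closed set is {s0, s1, s2, s3, s5, s8, s9, s12, s13}.

{s0, s1, s2, s3, s5, s8, s9, s12, s13}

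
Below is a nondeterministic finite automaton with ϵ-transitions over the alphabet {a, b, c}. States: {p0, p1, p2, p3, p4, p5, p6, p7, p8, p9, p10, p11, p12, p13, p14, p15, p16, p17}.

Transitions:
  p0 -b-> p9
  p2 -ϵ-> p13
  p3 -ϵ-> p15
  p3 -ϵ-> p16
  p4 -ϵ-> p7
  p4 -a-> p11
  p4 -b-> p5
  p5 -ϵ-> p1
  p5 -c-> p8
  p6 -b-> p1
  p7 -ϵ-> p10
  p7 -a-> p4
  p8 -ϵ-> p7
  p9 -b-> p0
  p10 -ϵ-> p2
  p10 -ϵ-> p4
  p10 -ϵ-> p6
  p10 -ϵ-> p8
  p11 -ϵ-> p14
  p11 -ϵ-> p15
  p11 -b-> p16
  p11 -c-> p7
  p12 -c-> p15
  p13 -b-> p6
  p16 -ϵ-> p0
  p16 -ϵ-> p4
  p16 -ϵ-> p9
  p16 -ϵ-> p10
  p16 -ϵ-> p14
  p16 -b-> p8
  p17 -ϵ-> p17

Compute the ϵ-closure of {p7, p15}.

Start with {p7, p15}.
From p7 via ϵ: add p10.
From p10 via ϵ: add p2, p4, p6, p8.
From p2 via ϵ: add p13.
No new states can be added; the closed set is {p2, p4, p6, p7, p8, p10, p13, p15}.

{p2, p4, p6, p7, p8, p10, p13, p15}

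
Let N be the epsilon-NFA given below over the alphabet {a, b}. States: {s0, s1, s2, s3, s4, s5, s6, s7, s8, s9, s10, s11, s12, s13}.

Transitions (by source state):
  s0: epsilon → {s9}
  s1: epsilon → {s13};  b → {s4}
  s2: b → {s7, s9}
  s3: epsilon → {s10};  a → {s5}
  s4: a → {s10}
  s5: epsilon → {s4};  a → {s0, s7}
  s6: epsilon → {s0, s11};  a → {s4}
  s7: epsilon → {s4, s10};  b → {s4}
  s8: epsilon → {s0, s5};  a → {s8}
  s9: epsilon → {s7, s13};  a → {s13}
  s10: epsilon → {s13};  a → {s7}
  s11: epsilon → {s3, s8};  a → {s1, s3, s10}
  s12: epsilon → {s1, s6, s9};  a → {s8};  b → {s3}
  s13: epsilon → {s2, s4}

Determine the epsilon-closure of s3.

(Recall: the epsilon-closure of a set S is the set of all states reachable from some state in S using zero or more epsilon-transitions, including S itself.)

{s2, s3, s4, s10, s13}

Start with {s3}.
From s3 via epsilon: add s10.
From s10 via epsilon: add s13.
From s13 via epsilon: add s2, s4.
No new states can be added; the closed set is {s2, s3, s4, s10, s13}.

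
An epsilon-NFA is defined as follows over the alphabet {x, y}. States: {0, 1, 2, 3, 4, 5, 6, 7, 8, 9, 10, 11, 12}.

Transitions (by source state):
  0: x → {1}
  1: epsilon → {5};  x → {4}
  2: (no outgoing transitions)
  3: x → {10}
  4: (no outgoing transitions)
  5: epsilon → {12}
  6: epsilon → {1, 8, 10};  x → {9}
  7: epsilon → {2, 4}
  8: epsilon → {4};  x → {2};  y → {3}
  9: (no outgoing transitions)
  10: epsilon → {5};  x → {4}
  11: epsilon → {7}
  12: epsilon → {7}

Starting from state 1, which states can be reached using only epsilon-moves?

{1, 2, 4, 5, 7, 12}

Start with {1}.
From 1 via epsilon: add 5.
From 5 via epsilon: add 12.
From 12 via epsilon: add 7.
From 7 via epsilon: add 2, 4.
No new states can be added; the closed set is {1, 2, 4, 5, 7, 12}.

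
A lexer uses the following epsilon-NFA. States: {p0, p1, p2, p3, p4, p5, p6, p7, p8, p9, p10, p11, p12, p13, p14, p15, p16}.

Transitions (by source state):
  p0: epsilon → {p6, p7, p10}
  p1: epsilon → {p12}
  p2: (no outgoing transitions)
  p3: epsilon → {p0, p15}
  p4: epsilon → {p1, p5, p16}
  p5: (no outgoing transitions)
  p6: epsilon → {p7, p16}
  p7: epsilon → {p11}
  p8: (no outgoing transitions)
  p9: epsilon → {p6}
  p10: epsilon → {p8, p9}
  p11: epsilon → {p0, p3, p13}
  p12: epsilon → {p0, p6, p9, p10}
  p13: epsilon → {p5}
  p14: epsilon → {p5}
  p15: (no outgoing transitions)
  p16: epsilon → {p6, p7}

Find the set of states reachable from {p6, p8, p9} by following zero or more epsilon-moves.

Start with {p6, p8, p9}.
From p6 via epsilon: add p7, p16.
From p7 via epsilon: add p11.
From p11 via epsilon: add p0, p3, p13.
From p0 via epsilon: add p10.
From p3 via epsilon: add p15.
From p13 via epsilon: add p5.
No new states can be added; the closed set is {p0, p3, p5, p6, p7, p8, p9, p10, p11, p13, p15, p16}.

{p0, p3, p5, p6, p7, p8, p9, p10, p11, p13, p15, p16}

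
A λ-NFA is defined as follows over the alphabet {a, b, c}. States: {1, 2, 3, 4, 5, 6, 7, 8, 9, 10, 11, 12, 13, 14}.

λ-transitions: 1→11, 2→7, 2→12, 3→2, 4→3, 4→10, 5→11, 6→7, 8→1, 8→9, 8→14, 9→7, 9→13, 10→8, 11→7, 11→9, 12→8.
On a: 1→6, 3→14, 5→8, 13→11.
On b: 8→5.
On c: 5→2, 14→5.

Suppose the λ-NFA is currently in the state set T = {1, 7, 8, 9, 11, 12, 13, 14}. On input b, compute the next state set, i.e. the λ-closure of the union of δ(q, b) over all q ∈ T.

8 on b → {5}.
No b-transition from 1, 7, 9, 11, 12, 13, 14.
Union after reading b: {5}.
Now take the λ-closure:
From 5 via λ: add 11.
From 11 via λ: add 7, 9.
From 9 via λ: add 13.
No new states can be added; the closed set is {5, 7, 9, 11, 13}.

{5, 7, 9, 11, 13}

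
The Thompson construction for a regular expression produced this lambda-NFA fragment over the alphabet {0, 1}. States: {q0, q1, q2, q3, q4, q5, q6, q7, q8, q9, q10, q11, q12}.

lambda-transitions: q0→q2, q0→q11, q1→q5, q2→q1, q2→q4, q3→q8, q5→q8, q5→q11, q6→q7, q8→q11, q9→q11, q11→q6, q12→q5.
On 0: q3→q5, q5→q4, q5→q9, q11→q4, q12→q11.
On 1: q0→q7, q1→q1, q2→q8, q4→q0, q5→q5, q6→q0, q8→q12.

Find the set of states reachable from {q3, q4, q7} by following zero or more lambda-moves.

{q3, q4, q6, q7, q8, q11}

Start with {q3, q4, q7}.
From q3 via lambda: add q8.
From q8 via lambda: add q11.
From q11 via lambda: add q6.
No new states can be added; the closed set is {q3, q4, q6, q7, q8, q11}.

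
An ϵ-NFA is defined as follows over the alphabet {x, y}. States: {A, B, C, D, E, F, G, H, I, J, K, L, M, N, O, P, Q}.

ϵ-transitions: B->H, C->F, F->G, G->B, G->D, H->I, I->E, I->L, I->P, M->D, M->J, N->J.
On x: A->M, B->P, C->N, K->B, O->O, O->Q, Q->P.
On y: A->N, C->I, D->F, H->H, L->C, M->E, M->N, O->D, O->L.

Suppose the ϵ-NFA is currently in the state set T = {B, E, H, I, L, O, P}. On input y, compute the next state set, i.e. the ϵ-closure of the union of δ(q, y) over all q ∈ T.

{B, C, D, E, F, G, H, I, L, P}

H on y → {H}.
L on y → {C}.
O on y → {D, L}.
No y-transition from B, E, I, P.
Union after reading y: {C, D, H, L}.
Now take the ϵ-closure:
From C via ϵ: add F.
From H via ϵ: add I.
From F via ϵ: add G.
From I via ϵ: add E, P.
From G via ϵ: add B.
No new states can be added; the closed set is {B, C, D, E, F, G, H, I, L, P}.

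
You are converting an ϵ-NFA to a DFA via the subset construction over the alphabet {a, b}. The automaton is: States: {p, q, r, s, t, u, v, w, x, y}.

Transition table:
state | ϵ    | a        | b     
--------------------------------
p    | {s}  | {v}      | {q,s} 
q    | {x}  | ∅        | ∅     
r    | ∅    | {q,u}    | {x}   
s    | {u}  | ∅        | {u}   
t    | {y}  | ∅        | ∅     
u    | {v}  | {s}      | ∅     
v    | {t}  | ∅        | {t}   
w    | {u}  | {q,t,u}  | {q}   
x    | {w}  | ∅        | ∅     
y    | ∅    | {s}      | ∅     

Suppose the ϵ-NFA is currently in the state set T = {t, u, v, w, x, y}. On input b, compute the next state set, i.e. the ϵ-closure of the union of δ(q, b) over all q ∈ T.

{q, t, u, v, w, x, y}

v on b → {t}.
w on b → {q}.
No b-transition from t, u, x, y.
Union after reading b: {q, t}.
Now take the ϵ-closure:
From q via ϵ: add x.
From t via ϵ: add y.
From x via ϵ: add w.
From w via ϵ: add u.
From u via ϵ: add v.
No new states can be added; the closed set is {q, t, u, v, w, x, y}.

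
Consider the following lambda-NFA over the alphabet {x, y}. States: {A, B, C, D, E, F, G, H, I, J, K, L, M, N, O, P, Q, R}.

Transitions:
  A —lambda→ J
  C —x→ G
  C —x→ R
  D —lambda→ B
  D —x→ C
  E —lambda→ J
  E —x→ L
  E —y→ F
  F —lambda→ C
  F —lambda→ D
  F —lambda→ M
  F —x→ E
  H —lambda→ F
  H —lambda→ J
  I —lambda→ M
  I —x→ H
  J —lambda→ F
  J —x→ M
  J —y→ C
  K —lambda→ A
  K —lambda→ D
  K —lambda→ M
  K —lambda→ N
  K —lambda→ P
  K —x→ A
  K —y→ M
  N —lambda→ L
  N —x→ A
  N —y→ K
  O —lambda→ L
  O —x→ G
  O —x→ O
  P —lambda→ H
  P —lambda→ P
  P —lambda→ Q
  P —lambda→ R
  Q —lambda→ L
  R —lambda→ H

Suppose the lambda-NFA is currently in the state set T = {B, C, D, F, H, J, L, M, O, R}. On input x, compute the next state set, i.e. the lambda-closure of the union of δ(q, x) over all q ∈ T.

C on x → {G, R}.
D on x → {C}.
F on x → {E}.
J on x → {M}.
O on x → {G, O}.
No x-transition from B, H, L, M, R.
Union after reading x: {C, E, G, M, O, R}.
Now take the lambda-closure:
From E via lambda: add J.
From O via lambda: add L.
From R via lambda: add H.
From H via lambda: add F.
From F via lambda: add D.
From D via lambda: add B.
No new states can be added; the closed set is {B, C, D, E, F, G, H, J, L, M, O, R}.

{B, C, D, E, F, G, H, J, L, M, O, R}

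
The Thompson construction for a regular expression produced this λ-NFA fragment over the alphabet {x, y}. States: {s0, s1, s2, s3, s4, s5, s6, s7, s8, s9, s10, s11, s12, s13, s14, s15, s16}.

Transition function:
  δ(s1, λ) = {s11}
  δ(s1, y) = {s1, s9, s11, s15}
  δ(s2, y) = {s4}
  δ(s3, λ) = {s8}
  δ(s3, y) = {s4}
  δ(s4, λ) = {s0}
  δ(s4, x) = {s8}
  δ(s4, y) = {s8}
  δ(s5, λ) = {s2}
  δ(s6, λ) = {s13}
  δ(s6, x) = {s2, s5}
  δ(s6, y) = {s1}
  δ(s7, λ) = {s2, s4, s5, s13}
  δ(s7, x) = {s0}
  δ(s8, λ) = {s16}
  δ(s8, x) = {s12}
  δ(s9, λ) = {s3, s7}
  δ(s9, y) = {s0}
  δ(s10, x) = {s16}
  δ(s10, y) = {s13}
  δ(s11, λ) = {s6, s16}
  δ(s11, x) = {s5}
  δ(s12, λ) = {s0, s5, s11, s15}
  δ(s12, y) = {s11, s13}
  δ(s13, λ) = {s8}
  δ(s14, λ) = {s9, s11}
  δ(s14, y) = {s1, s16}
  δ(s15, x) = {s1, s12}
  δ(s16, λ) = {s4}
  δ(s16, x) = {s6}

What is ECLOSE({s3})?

Start with {s3}.
From s3 via λ: add s8.
From s8 via λ: add s16.
From s16 via λ: add s4.
From s4 via λ: add s0.
No new states can be added; the closed set is {s0, s3, s4, s8, s16}.

{s0, s3, s4, s8, s16}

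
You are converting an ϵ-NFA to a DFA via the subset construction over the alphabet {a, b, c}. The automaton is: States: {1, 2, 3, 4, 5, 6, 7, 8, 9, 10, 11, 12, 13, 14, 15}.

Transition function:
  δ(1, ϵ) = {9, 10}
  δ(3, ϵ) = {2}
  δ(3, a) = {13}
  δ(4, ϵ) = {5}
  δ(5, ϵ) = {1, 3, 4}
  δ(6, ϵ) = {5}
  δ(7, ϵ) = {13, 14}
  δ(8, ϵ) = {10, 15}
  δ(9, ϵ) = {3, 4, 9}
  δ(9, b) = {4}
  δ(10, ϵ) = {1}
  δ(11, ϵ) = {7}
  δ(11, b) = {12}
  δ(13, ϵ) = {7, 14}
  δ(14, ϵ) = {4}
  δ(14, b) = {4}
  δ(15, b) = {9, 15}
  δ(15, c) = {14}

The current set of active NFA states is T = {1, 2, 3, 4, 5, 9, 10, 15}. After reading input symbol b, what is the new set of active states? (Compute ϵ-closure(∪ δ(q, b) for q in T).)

9 on b → {4}.
15 on b → {9, 15}.
No b-transition from 1, 2, 3, 4, 5, 10.
Union after reading b: {4, 9, 15}.
Now take the ϵ-closure:
From 4 via ϵ: add 5.
From 9 via ϵ: add 3.
From 3 via ϵ: add 2.
From 5 via ϵ: add 1.
From 1 via ϵ: add 10.
No new states can be added; the closed set is {1, 2, 3, 4, 5, 9, 10, 15}.

{1, 2, 3, 4, 5, 9, 10, 15}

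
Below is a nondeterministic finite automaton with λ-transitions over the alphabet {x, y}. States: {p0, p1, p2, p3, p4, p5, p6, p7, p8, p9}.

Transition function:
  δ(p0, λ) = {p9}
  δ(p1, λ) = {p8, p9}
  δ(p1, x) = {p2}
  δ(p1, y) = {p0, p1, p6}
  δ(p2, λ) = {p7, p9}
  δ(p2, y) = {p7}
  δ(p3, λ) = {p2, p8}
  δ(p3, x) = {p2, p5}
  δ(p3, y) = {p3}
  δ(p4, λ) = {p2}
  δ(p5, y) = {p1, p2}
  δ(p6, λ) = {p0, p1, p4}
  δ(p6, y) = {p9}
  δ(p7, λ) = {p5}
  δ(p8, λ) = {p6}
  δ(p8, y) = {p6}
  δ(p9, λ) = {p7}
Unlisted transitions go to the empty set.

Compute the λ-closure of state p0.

{p0, p5, p7, p9}

Start with {p0}.
From p0 via λ: add p9.
From p9 via λ: add p7.
From p7 via λ: add p5.
No new states can be added; the closed set is {p0, p5, p7, p9}.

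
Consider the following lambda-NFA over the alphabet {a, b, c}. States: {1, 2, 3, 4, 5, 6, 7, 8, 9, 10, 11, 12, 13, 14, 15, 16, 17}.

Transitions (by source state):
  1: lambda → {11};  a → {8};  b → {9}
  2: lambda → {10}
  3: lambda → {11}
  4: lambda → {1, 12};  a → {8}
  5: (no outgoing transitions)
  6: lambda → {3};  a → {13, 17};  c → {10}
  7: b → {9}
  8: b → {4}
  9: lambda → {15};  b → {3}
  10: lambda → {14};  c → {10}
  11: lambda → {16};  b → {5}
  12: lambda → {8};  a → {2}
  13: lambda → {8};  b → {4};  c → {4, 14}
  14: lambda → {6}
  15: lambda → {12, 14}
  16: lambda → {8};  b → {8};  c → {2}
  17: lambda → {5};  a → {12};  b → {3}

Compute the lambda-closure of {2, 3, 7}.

{2, 3, 6, 7, 8, 10, 11, 14, 16}

Start with {2, 3, 7}.
From 2 via lambda: add 10.
From 3 via lambda: add 11.
From 10 via lambda: add 14.
From 11 via lambda: add 16.
From 14 via lambda: add 6.
From 16 via lambda: add 8.
No new states can be added; the closed set is {2, 3, 6, 7, 8, 10, 11, 14, 16}.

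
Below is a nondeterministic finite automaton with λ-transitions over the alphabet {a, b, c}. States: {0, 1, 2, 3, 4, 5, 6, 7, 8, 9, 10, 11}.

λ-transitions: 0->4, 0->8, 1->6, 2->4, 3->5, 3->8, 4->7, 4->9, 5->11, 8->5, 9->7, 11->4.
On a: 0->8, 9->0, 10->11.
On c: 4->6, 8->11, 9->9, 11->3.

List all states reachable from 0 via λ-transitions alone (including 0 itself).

{0, 4, 5, 7, 8, 9, 11}

Start with {0}.
From 0 via λ: add 4, 8.
From 4 via λ: add 7, 9.
From 8 via λ: add 5.
From 5 via λ: add 11.
No new states can be added; the closed set is {0, 4, 5, 7, 8, 9, 11}.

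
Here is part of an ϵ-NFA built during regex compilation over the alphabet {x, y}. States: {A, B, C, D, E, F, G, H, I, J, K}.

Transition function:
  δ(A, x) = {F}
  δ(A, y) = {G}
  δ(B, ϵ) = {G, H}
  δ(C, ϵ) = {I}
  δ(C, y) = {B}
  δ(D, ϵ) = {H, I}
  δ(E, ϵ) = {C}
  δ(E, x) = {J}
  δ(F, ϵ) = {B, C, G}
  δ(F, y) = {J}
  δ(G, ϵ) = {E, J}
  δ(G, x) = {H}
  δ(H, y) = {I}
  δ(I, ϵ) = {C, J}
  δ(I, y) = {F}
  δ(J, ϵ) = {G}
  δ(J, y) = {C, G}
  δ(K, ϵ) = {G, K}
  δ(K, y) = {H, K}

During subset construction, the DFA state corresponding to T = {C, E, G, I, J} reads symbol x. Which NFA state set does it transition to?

{C, E, G, H, I, J}

E on x → {J}.
G on x → {H}.
No x-transition from C, I, J.
Union after reading x: {H, J}.
Now take the ϵ-closure:
From J via ϵ: add G.
From G via ϵ: add E.
From E via ϵ: add C.
From C via ϵ: add I.
No new states can be added; the closed set is {C, E, G, H, I, J}.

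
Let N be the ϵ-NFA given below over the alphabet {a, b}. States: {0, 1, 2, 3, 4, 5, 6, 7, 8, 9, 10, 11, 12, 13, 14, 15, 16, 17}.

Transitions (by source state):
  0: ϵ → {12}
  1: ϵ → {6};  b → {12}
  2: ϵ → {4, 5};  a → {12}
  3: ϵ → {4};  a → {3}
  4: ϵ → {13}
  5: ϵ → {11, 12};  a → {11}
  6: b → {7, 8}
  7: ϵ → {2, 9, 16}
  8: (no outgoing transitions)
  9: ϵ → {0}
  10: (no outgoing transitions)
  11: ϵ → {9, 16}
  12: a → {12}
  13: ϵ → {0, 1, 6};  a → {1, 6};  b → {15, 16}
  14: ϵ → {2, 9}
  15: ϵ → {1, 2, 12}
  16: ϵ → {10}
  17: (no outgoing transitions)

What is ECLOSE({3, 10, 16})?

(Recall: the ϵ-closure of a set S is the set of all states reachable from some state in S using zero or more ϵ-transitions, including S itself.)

{0, 1, 3, 4, 6, 10, 12, 13, 16}

Start with {3, 10, 16}.
From 3 via ϵ: add 4.
From 4 via ϵ: add 13.
From 13 via ϵ: add 0, 1, 6.
From 0 via ϵ: add 12.
No new states can be added; the closed set is {0, 1, 3, 4, 6, 10, 12, 13, 16}.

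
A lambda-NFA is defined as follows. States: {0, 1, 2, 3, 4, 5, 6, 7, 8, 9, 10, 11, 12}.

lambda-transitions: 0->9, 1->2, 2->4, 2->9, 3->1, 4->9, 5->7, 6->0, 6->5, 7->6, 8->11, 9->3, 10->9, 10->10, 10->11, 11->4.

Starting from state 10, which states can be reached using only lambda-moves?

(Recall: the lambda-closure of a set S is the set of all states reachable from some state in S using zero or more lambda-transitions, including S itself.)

{1, 2, 3, 4, 9, 10, 11}

Start with {10}.
From 10 via lambda: add 9, 11.
From 9 via lambda: add 3.
From 11 via lambda: add 4.
From 3 via lambda: add 1.
From 1 via lambda: add 2.
No new states can be added; the closed set is {1, 2, 3, 4, 9, 10, 11}.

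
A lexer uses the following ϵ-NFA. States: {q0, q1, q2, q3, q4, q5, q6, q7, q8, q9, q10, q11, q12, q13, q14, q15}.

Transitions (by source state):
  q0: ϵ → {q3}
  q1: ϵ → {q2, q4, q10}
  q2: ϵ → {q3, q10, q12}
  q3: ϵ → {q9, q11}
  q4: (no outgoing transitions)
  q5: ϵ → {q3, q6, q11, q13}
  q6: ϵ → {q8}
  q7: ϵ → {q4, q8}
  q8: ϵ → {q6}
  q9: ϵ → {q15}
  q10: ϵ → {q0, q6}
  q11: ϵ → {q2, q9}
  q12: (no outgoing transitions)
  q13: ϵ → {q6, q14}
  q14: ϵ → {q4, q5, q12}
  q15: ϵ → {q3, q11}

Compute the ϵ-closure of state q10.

Start with {q10}.
From q10 via ϵ: add q0, q6.
From q0 via ϵ: add q3.
From q6 via ϵ: add q8.
From q3 via ϵ: add q9, q11.
From q9 via ϵ: add q15.
From q11 via ϵ: add q2.
From q2 via ϵ: add q12.
No new states can be added; the closed set is {q0, q2, q3, q6, q8, q9, q10, q11, q12, q15}.

{q0, q2, q3, q6, q8, q9, q10, q11, q12, q15}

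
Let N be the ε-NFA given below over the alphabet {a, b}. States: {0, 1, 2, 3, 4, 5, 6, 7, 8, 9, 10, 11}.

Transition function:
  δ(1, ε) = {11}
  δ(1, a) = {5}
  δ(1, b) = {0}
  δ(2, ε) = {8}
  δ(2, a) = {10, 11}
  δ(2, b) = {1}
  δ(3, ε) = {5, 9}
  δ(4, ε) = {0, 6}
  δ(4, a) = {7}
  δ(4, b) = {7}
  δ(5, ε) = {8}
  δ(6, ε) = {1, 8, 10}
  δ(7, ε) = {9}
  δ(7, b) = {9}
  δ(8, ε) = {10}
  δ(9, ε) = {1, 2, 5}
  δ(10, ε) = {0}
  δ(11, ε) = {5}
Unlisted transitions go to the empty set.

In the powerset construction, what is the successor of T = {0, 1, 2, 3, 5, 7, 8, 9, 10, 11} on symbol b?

{0, 1, 2, 5, 8, 9, 10, 11}

1 on b → {0}.
2 on b → {1}.
7 on b → {9}.
No b-transition from 0, 3, 5, 8, 9, 10, 11.
Union after reading b: {0, 1, 9}.
Now take the ε-closure:
From 1 via ε: add 11.
From 9 via ε: add 2, 5.
From 2 via ε: add 8.
From 8 via ε: add 10.
No new states can be added; the closed set is {0, 1, 2, 5, 8, 9, 10, 11}.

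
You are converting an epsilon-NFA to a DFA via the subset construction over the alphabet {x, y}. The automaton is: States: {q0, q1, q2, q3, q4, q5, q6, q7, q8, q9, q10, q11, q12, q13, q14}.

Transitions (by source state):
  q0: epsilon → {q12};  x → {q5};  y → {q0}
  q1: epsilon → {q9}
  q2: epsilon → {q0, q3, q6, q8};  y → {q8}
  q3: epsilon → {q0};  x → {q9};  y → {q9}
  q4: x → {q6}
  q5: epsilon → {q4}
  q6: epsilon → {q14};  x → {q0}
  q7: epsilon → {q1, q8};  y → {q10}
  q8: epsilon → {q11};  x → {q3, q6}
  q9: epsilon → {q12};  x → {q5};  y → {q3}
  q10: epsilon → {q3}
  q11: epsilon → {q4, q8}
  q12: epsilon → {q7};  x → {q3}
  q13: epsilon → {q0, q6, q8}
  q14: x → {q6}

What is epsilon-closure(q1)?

Start with {q1}.
From q1 via epsilon: add q9.
From q9 via epsilon: add q12.
From q12 via epsilon: add q7.
From q7 via epsilon: add q8.
From q8 via epsilon: add q11.
From q11 via epsilon: add q4.
No new states can be added; the closed set is {q1, q4, q7, q8, q9, q11, q12}.

{q1, q4, q7, q8, q9, q11, q12}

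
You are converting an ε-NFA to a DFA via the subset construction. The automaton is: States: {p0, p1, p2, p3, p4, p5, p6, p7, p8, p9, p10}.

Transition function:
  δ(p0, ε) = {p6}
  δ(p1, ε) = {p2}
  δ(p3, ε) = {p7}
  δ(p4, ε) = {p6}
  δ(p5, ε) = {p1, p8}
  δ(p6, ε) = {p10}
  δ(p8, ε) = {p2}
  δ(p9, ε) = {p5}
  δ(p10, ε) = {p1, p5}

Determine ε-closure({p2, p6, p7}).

Start with {p2, p6, p7}.
From p6 via ε: add p10.
From p10 via ε: add p1, p5.
From p5 via ε: add p8.
No new states can be added; the closed set is {p1, p2, p5, p6, p7, p8, p10}.

{p1, p2, p5, p6, p7, p8, p10}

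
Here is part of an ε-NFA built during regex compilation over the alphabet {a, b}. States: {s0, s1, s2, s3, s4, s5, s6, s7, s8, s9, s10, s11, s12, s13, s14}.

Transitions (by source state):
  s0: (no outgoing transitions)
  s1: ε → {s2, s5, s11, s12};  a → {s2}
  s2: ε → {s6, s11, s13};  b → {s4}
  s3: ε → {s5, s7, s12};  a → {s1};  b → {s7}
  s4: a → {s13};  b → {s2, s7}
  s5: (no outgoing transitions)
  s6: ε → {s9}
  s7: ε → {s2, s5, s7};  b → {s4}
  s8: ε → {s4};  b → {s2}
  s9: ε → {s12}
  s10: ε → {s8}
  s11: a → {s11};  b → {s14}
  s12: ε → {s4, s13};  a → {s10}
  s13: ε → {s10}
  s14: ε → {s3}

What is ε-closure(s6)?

Start with {s6}.
From s6 via ε: add s9.
From s9 via ε: add s12.
From s12 via ε: add s4, s13.
From s13 via ε: add s10.
From s10 via ε: add s8.
No new states can be added; the closed set is {s4, s6, s8, s9, s10, s12, s13}.

{s4, s6, s8, s9, s10, s12, s13}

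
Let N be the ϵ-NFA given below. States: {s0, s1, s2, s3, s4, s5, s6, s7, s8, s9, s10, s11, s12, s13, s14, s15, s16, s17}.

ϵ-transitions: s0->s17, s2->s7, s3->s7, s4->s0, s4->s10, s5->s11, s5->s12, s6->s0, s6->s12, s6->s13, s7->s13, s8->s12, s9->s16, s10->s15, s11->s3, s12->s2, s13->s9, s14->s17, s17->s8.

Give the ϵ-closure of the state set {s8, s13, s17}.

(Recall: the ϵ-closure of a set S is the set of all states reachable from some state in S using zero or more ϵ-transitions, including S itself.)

Start with {s8, s13, s17}.
From s8 via ϵ: add s12.
From s13 via ϵ: add s9.
From s9 via ϵ: add s16.
From s12 via ϵ: add s2.
From s2 via ϵ: add s7.
No new states can be added; the closed set is {s2, s7, s8, s9, s12, s13, s16, s17}.

{s2, s7, s8, s9, s12, s13, s16, s17}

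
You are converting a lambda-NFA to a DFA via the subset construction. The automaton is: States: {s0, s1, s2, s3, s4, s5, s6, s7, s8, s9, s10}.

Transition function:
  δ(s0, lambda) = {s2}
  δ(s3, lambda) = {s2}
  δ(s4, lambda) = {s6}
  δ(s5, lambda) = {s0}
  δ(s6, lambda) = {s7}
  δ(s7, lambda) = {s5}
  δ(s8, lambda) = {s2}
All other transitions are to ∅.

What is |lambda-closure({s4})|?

Start with {s4}.
From s4 via lambda: add s6.
From s6 via lambda: add s7.
From s7 via lambda: add s5.
From s5 via lambda: add s0.
From s0 via lambda: add s2.
lambda-closure = {s0, s2, s4, s5, s6, s7}, which has 6 states.

6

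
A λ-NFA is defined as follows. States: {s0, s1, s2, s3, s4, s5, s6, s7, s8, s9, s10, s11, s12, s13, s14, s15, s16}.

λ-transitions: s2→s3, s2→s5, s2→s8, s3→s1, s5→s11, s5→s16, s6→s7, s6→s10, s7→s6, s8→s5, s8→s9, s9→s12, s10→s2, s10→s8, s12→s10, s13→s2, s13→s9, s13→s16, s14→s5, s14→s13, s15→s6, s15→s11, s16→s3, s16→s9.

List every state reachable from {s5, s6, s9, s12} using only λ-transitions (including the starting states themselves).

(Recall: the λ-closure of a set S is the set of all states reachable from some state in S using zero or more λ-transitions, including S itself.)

{s1, s2, s3, s5, s6, s7, s8, s9, s10, s11, s12, s16}

Start with {s5, s6, s9, s12}.
From s5 via λ: add s11, s16.
From s6 via λ: add s7, s10.
From s10 via λ: add s2, s8.
From s16 via λ: add s3.
From s3 via λ: add s1.
No new states can be added; the closed set is {s1, s2, s3, s5, s6, s7, s8, s9, s10, s11, s12, s16}.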